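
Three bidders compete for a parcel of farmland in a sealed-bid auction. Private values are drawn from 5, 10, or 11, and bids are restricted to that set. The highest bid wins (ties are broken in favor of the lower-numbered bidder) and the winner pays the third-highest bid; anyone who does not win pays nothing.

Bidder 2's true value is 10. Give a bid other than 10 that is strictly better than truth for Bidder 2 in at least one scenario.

Suppose Bidder 1 bids 5 and Bidder 3 bids 11.
Bid 10: loses, pays 0, utility 0.
Bid 11: wins, pays 5, utility 10 - 5 = 5.
So bidding 11 beats truth here (5 > 0).

11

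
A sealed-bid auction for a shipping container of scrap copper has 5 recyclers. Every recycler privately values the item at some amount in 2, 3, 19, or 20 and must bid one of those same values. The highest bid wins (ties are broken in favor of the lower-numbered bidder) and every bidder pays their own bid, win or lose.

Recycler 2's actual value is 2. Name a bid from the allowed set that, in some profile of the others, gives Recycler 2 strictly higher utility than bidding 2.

3

Suppose Recycler 1 bids 2, Recycler 3 bids 2, Recycler 4 bids 2 and Recycler 5 bids 2.
Bid 2: loses but pays 2, utility -2.
Bid 3: wins, pays 3, utility 2 - 3 = -1.
So bidding 3 beats truth here (-1 > -2).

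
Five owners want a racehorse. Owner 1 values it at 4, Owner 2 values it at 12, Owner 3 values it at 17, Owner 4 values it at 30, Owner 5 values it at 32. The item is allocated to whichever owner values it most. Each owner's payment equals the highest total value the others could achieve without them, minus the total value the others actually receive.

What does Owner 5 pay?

30

Owner 5 has the highest value and receives the item.
Without Owner 5, the item would go to the next-highest value, 30, so the others could achieve 30.
With Owner 5 present and winning, the others receive nothing, so their total is 0.
Payment = 30 - 0 = 30.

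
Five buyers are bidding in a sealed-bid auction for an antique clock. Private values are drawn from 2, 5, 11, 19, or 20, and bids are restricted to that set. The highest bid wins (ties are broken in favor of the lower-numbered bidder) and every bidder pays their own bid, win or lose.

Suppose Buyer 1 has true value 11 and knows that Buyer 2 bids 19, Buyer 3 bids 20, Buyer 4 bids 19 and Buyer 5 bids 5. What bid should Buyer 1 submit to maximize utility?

2

Bid 2: loses but pays 2, utility -2.
Bid 5: loses but pays 5, utility -5.
Bid 11: loses but pays 11, utility -11.
Bid 19: loses but pays 19, utility -19.
Bid 20: wins, pays 20, utility 11 - 20 = -9.
The best choice is 2 with utility -2.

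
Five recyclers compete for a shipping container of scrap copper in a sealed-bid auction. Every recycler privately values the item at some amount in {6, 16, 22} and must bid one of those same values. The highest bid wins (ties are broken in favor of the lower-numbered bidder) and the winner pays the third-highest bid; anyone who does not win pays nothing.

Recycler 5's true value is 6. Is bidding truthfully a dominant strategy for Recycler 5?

Yes

Check each profile of the others' bids and compare truth against every alternative bid.
Others bid (6, 6, 6, 6): truth gives 0, best alternative gives 0.
Others bid (6, 6, 6, 16): truth gives 0, best alternative gives 0.
Others bid (6, 6, 6, 22): truth gives 0, best alternative gives 0.
Others bid (6, 6, 16, 6): truth gives 0, best alternative gives 0.
Others bid (6, 6, 16, 16): truth gives 0, best alternative gives 0.
Others bid (6, 6, 16, 22): truth gives 0, best alternative gives 0.
(Remaining 75 profiles checked similarly; truth is weakly best in each.)
In every case the truthful bid is at least as good as any alternative, so it is a dominant strategy.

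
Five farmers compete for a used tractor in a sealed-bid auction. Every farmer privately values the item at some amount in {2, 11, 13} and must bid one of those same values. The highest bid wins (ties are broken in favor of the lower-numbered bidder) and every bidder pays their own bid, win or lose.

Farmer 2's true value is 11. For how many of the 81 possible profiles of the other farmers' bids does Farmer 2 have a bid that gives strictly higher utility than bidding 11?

73

Others bid (2, 2, 2, 13): truth gives -11; bid 2 gives -2 > -11. Violating.
Others bid (2, 2, 11, 13): truth gives -11; bid 2 gives -2 > -11. Violating.
Others bid (2, 2, 13, 2): truth gives -11; bid 2 gives -2 > -11. Violating.
Others bid (2, 2, 13, 11): truth gives -11; bid 2 gives -2 > -11. Violating.
Others bid (2, 2, 2, 2): truth gives 0; no alternative beats it.
Others bid (2, 2, 2, 11): truth gives 0; no alternative beats it.
(Checking all 81 profiles: 73 have a profitable deviation, 8 do not.)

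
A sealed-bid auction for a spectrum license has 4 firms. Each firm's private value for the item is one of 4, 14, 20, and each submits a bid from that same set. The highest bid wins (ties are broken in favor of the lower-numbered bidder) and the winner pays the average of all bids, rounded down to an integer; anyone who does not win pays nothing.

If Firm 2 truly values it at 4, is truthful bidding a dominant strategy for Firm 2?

Check each profile of the others' bids and compare truth against every alternative bid.
Others bid (4, 14, 14): truth gives 0, best alternative gives -7.
Others bid (4, 4, 14): truth gives 0, best alternative gives -5.
Others bid (4, 14, 4): truth gives 0, best alternative gives -5.
Others bid (4, 4, 4): truth gives 0, best alternative gives -2.
Others bid (4, 4, 20): truth gives 0, best alternative gives 0.
Others bid (4, 14, 20): truth gives 0, best alternative gives 0.
(Remaining 21 profiles checked similarly; truth is weakly best in each.)
In every case the truthful bid is at least as good as any alternative, so it is a dominant strategy.

Yes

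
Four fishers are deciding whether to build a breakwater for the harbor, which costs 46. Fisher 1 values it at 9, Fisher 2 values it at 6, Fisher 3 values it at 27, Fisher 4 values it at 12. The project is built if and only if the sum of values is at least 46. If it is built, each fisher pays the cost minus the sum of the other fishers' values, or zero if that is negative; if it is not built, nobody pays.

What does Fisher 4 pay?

Total value 54 ≥ cost 46, so the project is built.
The other fishers' values sum to 42.
Cost minus that sum is 46 - 42 = 4.

4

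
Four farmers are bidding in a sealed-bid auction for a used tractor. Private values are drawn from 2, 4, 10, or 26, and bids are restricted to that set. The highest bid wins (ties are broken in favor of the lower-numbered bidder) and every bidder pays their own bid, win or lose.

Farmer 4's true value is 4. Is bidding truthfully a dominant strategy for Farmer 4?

No

Consider the case where Farmer 1 bids 2, Farmer 2 bids 2 and Farmer 3 bids 4.
Truthful bid 4: loses but pays 4, utility -4.
Bid 2 instead: loses but pays 2, utility -2.
Since -2 > -4, bidding 2 is strictly better here, so truthful bidding is not dominant.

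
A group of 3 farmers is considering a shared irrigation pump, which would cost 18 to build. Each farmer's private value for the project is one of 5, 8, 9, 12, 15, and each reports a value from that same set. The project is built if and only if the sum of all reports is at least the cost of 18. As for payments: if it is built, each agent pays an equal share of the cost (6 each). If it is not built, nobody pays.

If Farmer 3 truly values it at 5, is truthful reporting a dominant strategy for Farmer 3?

Yes

Check each profile of the others' reports and compare truth against every alternative report.
Others report (5, 5): truth gives 0, best alternative gives -1.
Others report (5, 8): truth gives -1, best alternative gives -1.
Others report (5, 9): truth gives -1, best alternative gives -1.
Others report (5, 12): truth gives -1, best alternative gives -1.
Others report (5, 15): truth gives -1, best alternative gives -1.
Others report (8, 5): truth gives -1, best alternative gives -1.
(Remaining 19 profiles checked similarly; truth is weakly best in each.)
In every case the truthful report is at least as good as any alternative, so it is a dominant strategy.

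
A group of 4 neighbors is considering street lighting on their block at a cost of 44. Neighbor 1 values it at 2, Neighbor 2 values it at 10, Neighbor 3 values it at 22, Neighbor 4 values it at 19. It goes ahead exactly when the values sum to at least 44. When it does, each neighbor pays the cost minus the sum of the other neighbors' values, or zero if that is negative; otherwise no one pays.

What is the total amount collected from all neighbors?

24

Total value 53 ≥ cost 44, so it is built.
Neighbor 1: others sum to 51; max(0, 44 - 51) = 0.
Neighbor 2: others sum to 43; max(0, 44 - 43) = 1.
Neighbor 3: others sum to 31; max(0, 44 - 31) = 13.
Neighbor 4: others sum to 34; max(0, 44 - 34) = 10.
Total collected = 0 + 1 + 13 + 10 = 24.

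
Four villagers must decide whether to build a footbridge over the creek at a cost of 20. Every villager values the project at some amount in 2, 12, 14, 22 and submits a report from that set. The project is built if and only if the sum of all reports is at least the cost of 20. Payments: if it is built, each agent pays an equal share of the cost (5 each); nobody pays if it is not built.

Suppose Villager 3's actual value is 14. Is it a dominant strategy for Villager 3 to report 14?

Check each profile of the others' reports and compare truth against every alternative report.
Others report (2, 2, 2): truth gives 9, best alternative gives 9.
Others report (2, 2, 12): truth gives 9, best alternative gives 9.
Others report (2, 2, 14): truth gives 9, best alternative gives 9.
Others report (2, 2, 22): truth gives 9, best alternative gives 9.
Others report (2, 12, 2): truth gives 9, best alternative gives 9.
Others report (2, 12, 12): truth gives 9, best alternative gives 9.
(Remaining 58 profiles checked similarly; truth is weakly best in each.)
In every case the truthful report is at least as good as any alternative, so it is a dominant strategy.

Yes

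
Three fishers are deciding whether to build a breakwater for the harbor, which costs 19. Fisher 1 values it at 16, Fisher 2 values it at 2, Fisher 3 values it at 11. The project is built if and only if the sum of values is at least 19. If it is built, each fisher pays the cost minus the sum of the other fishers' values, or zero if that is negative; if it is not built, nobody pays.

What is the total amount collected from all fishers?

7

Total value 29 ≥ cost 19, so it is built.
Fisher 1: others sum to 13; max(0, 19 - 13) = 6.
Fisher 2: others sum to 27; max(0, 19 - 27) = 0.
Fisher 3: others sum to 18; max(0, 19 - 18) = 1.
Total collected = 6 + 0 + 1 = 7.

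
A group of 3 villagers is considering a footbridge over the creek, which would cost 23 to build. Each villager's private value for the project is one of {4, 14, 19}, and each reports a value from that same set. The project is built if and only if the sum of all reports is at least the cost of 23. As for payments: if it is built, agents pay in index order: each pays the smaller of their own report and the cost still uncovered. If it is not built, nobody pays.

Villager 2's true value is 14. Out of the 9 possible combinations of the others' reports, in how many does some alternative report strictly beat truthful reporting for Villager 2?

3

Others report (4, 19): truth gives 0; report 4 gives 10 > 0. Violating.
Others report (14, 14): truth gives 5; report 4 gives 10 > 5. Violating.
Others report (14, 19): truth gives 5; report 4 gives 10 > 5. Violating.
Others report (4, 4): truth gives 0; no alternative beats it.
Others report (4, 14): truth gives 0; no alternative beats it.
(Checking all 9 profiles: 3 have a profitable deviation, 6 do not.)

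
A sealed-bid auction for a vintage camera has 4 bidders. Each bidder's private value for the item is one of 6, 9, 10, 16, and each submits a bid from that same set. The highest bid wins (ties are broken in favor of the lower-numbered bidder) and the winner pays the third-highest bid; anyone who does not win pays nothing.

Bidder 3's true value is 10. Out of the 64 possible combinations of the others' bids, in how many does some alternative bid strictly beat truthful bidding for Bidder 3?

12

Others bid (6, 6, 16): truth gives 0; bid 16 gives 4 > 0. Violating.
Others bid (6, 9, 16): truth gives 0; bid 16 gives 1 > 0. Violating.
Others bid (6, 10, 6): truth gives 0; bid 16 gives 4 > 0. Violating.
Others bid (6, 10, 9): truth gives 0; bid 16 gives 1 > 0. Violating.
Others bid (6, 6, 6): truth gives 4; no alternative beats it.
Others bid (6, 6, 9): truth gives 4; no alternative beats it.
(Checking all 64 profiles: 12 have a profitable deviation, 52 do not.)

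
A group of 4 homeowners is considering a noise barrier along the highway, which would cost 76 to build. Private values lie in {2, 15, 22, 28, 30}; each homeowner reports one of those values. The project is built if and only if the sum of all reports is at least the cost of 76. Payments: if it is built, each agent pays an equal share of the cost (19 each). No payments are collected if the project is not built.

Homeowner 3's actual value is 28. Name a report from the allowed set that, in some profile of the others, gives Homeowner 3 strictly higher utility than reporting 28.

30

Suppose Homeowner 1 reports 2, Homeowner 2 reports 15 and Homeowner 4 reports 30.
Report 28: project not built, utility 0.
Report 30: project built, pays 19, utility 28 - 19 = 9.
So reporting 30 beats truth here (9 > 0).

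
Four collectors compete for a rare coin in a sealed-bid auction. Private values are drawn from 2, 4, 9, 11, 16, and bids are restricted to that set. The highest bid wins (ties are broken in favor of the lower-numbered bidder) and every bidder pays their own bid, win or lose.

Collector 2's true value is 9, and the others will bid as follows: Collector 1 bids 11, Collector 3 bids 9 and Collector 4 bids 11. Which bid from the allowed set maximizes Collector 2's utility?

2

Bid 2: loses but pays 2, utility -2.
Bid 4: loses but pays 4, utility -4.
Bid 9: loses but pays 9, utility -9.
Bid 11: loses but pays 11, utility -11.
Bid 16: wins, pays 16, utility 9 - 16 = -7.
The best choice is 2 with utility -2.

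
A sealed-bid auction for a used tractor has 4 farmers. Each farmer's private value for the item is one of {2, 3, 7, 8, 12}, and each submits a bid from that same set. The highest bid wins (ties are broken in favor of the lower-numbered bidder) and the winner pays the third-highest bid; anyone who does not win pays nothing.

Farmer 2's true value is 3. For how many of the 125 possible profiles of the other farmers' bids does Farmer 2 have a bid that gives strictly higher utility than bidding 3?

9

Others bid (2, 2, 7): truth gives 0; bid 7 gives 1 > 0. Violating.
Others bid (2, 2, 8): truth gives 0; bid 8 gives 1 > 0. Violating.
Others bid (2, 2, 12): truth gives 0; bid 12 gives 1 > 0. Violating.
Others bid (2, 7, 2): truth gives 0; bid 7 gives 1 > 0. Violating.
Others bid (2, 2, 2): truth gives 1; no alternative beats it.
Others bid (2, 2, 3): truth gives 1; no alternative beats it.
(Checking all 125 profiles: 9 have a profitable deviation, 116 do not.)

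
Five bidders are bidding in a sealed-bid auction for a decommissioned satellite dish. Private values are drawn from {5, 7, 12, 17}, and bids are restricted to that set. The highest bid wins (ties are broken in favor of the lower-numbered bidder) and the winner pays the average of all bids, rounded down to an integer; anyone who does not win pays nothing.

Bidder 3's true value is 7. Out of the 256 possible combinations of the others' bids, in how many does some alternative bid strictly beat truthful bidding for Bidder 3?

Others bid (5, 7, 5, 5): truth gives 0; bid 12 gives 1 > 0. Violating.
Others bid (7, 5, 5, 5): truth gives 0; bid 12 gives 1 > 0. Violating.
Others bid (5, 5, 5, 5): truth gives 2; no alternative beats it.
Others bid (5, 5, 5, 7): truth gives 2; no alternative beats it.
(Checking all 256 profiles: 2 have a profitable deviation, 254 do not.)

2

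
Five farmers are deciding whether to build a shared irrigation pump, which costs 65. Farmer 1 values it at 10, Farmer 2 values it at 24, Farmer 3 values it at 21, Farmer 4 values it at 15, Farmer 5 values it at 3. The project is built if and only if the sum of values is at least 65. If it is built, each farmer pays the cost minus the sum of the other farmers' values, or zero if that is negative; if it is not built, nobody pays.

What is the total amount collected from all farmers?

Total value 73 ≥ cost 65, so it is built.
Farmer 1: others sum to 63; max(0, 65 - 63) = 2.
Farmer 2: others sum to 49; max(0, 65 - 49) = 16.
Farmer 3: others sum to 52; max(0, 65 - 52) = 13.
Farmer 4: others sum to 58; max(0, 65 - 58) = 7.
Farmer 5: others sum to 70; max(0, 65 - 70) = 0.
Total collected = 2 + 16 + 13 + 7 + 0 = 38.

38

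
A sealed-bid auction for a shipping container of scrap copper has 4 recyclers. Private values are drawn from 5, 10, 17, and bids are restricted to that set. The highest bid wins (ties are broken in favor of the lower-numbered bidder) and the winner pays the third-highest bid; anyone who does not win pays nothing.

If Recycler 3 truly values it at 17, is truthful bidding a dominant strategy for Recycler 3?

Yes

Check each profile of the others' bids and compare truth against every alternative bid.
Others bid (5, 5, 17): truth gives 12, best alternative gives 0.
Others bid (5, 10, 5): truth gives 12, best alternative gives 0.
Others bid (10, 5, 5): truth gives 12, best alternative gives 0.
Others bid (5, 10, 10): truth gives 7, best alternative gives 0.
Others bid (5, 10, 17): truth gives 7, best alternative gives 0.
Others bid (10, 5, 10): truth gives 7, best alternative gives 0.
(Remaining 21 profiles checked similarly; truth is weakly best in each.)
In every case the truthful bid is at least as good as any alternative, so it is a dominant strategy.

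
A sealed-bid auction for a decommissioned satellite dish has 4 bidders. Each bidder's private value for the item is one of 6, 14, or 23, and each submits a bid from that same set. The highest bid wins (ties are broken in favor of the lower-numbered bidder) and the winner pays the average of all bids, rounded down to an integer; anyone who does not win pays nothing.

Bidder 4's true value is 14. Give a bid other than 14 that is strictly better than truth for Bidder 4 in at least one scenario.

Suppose Bidder 1 bids 6, Bidder 2 bids 6 and Bidder 3 bids 14.
Bid 14: loses, pays 0, utility 0.
Bid 23: wins, pays 12, utility 14 - 12 = 2.
So bidding 23 beats truth here (2 > 0).

23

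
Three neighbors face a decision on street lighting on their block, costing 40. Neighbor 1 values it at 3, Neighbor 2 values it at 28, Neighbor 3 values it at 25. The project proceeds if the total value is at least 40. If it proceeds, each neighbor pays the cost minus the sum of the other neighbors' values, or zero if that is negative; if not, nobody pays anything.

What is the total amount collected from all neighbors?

21

Total value 56 ≥ cost 40, so it is built.
Neighbor 1: others sum to 53; max(0, 40 - 53) = 0.
Neighbor 2: others sum to 28; max(0, 40 - 28) = 12.
Neighbor 3: others sum to 31; max(0, 40 - 31) = 9.
Total collected = 0 + 12 + 9 = 21.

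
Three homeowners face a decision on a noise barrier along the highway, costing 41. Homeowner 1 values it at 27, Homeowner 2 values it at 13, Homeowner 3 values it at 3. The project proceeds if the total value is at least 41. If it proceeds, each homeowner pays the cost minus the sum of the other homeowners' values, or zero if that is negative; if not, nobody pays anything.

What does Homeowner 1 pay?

25

Total value 43 ≥ cost 41, so the project is built.
The other homeowners' values sum to 16.
Cost minus that sum is 41 - 16 = 25.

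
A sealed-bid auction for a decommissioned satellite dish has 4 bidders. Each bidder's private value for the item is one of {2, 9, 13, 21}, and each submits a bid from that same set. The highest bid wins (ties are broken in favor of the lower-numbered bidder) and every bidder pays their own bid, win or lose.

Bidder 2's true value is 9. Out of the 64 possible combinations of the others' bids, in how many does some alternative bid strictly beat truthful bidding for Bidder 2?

60

Others bid (2, 2, 13): truth gives -9; bid 2 gives -2 > -9. Violating.
Others bid (2, 2, 21): truth gives -9; bid 2 gives -2 > -9. Violating.
Others bid (2, 9, 13): truth gives -9; bid 2 gives -2 > -9. Violating.
Others bid (2, 9, 21): truth gives -9; bid 2 gives -2 > -9. Violating.
Others bid (2, 2, 2): truth gives 0; no alternative beats it.
Others bid (2, 2, 9): truth gives 0; no alternative beats it.
(Checking all 64 profiles: 60 have a profitable deviation, 4 do not.)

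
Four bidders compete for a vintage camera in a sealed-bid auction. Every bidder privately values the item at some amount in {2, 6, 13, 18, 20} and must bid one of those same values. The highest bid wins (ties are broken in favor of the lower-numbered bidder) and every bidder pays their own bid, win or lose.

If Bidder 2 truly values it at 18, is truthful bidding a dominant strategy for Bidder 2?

Consider the case where Bidder 1 bids 2, Bidder 3 bids 2 and Bidder 4 bids 2.
Truthful bid 18: wins, pays 18, utility 18 - 18 = 0.
Bid 6 instead: wins, pays 6, utility 18 - 6 = 12.
Since 12 > 0, bidding 6 is strictly better here, so truthful bidding is not dominant.

No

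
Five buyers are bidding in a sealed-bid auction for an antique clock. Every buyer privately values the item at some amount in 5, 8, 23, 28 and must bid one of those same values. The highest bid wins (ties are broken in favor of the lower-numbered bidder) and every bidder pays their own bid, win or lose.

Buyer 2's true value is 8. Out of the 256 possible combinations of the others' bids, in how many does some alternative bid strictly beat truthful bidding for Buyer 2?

248

Others bid (5, 5, 5, 23): truth gives -8; bid 5 gives -5 > -8. Violating.
Others bid (5, 5, 5, 28): truth gives -8; bid 5 gives -5 > -8. Violating.
Others bid (5, 5, 8, 23): truth gives -8; bid 5 gives -5 > -8. Violating.
Others bid (5, 5, 8, 28): truth gives -8; bid 5 gives -5 > -8. Violating.
Others bid (5, 5, 5, 5): truth gives 0; no alternative beats it.
Others bid (5, 5, 5, 8): truth gives 0; no alternative beats it.
(Checking all 256 profiles: 248 have a profitable deviation, 8 do not.)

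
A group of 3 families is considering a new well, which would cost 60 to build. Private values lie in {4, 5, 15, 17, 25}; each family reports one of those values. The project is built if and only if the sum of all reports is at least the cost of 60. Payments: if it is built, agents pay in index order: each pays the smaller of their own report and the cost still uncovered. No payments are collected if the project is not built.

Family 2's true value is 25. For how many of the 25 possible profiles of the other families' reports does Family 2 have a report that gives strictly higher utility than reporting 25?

Others report (25, 25): truth gives 0; report 15 gives 10 > 0. Violating.
Others report (4, 4): truth gives 0; no alternative beats it.
Others report (4, 5): truth gives 0; no alternative beats it.
(Checking all 25 profiles: 1 has a profitable deviation, 24 do not.)

1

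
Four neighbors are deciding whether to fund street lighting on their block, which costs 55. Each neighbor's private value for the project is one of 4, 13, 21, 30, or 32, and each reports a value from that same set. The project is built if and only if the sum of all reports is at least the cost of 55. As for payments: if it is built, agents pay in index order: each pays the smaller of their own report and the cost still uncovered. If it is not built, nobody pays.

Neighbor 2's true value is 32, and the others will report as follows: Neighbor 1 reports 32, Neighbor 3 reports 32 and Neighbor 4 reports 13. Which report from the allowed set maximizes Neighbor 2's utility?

4

Report 4: project built, pays 4, utility 32 - 4 = 28.
Report 13: project built, pays 13, utility 32 - 13 = 19.
Report 21: project built, pays 21, utility 32 - 21 = 11.
Report 30: project built, pays 23, utility 32 - 23 = 9.
Report 32: project built, pays 23, utility 32 - 23 = 9.
The best choice is 4 with utility 28.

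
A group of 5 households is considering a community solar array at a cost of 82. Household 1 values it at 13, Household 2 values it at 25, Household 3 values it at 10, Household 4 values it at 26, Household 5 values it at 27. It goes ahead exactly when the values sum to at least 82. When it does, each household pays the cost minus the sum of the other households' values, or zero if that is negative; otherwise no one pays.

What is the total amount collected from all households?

Total value 101 ≥ cost 82, so it is built.
Household 1: others sum to 88; max(0, 82 - 88) = 0.
Household 2: others sum to 76; max(0, 82 - 76) = 6.
Household 3: others sum to 91; max(0, 82 - 91) = 0.
Household 4: others sum to 75; max(0, 82 - 75) = 7.
Household 5: others sum to 74; max(0, 82 - 74) = 8.
Total collected = 0 + 6 + 0 + 7 + 8 = 21.

21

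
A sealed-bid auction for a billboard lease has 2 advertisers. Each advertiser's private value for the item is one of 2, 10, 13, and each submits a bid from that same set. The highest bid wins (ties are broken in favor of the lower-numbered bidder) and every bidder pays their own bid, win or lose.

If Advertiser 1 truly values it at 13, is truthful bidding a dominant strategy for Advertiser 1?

No

Consider the case where Advertiser 2 bids 2.
Truthful bid 13: wins, pays 13, utility 13 - 13 = 0.
Bid 2 instead: wins, pays 2, utility 13 - 2 = 11.
Since 11 > 0, bidding 2 is strictly better here, so truthful bidding is not dominant.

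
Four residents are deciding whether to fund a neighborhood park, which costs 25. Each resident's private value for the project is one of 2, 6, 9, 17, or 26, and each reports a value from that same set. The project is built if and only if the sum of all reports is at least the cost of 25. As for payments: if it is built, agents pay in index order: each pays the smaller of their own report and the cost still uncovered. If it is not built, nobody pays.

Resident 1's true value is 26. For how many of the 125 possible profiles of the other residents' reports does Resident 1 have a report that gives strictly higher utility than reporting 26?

124

Others report (2, 2, 6): truth gives 1; report 17 gives 9 > 1. Violating.
Others report (2, 2, 9): truth gives 1; report 17 gives 9 > 1. Violating.
Others report (2, 2, 17): truth gives 1; report 6 gives 20 > 1. Violating.
Others report (2, 2, 26): truth gives 1; report 2 gives 24 > 1. Violating.
Others report (2, 2, 2): truth gives 1; no alternative beats it.
(Checking all 125 profiles: 124 have a profitable deviation, 1 does not.)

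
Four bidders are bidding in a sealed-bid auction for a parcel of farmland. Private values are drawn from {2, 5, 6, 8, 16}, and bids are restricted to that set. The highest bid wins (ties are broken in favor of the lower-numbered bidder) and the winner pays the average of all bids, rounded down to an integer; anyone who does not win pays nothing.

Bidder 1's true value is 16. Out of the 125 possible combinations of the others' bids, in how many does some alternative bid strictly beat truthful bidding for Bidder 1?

Others bid (2, 2, 2): truth gives 11; bid 2 gives 14 > 11. Violating.
Others bid (2, 2, 5): truth gives 10; bid 5 gives 13 > 10. Violating.
Others bid (2, 2, 6): truth gives 10; bid 6 gives 12 > 10. Violating.
Others bid (2, 2, 8): truth gives 9; bid 8 gives 11 > 9. Violating.
Others bid (2, 2, 16): truth gives 7; no alternative beats it.
Others bid (2, 5, 16): truth gives 7; no alternative beats it.
(Checking all 125 profiles: 64 have a profitable deviation, 61 do not.)

64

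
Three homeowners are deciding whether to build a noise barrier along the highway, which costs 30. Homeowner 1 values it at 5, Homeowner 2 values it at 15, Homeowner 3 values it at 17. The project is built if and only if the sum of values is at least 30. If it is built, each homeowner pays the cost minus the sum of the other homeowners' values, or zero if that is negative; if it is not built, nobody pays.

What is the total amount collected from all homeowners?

18

Total value 37 ≥ cost 30, so it is built.
Homeowner 1: others sum to 32; max(0, 30 - 32) = 0.
Homeowner 2: others sum to 22; max(0, 30 - 22) = 8.
Homeowner 3: others sum to 20; max(0, 30 - 20) = 10.
Total collected = 0 + 8 + 10 = 18.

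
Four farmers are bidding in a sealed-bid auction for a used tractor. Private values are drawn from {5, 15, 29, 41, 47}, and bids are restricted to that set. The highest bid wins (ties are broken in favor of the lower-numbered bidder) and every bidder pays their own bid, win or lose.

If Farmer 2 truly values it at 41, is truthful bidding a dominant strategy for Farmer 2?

No

Consider the case where Farmer 1 bids 5, Farmer 3 bids 5 and Farmer 4 bids 5.
Truthful bid 41: wins, pays 41, utility 41 - 41 = 0.
Bid 15 instead: wins, pays 15, utility 41 - 15 = 26.
Since 26 > 0, bidding 15 is strictly better here, so truthful bidding is not dominant.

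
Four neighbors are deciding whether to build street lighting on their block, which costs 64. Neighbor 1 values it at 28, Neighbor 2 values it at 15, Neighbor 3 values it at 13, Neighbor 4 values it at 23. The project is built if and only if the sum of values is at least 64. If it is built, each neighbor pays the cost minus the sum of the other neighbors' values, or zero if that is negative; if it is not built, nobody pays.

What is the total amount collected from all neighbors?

21

Total value 79 ≥ cost 64, so it is built.
Neighbor 1: others sum to 51; max(0, 64 - 51) = 13.
Neighbor 2: others sum to 64; max(0, 64 - 64) = 0.
Neighbor 3: others sum to 66; max(0, 64 - 66) = 0.
Neighbor 4: others sum to 56; max(0, 64 - 56) = 8.
Total collected = 13 + 0 + 0 + 8 = 21.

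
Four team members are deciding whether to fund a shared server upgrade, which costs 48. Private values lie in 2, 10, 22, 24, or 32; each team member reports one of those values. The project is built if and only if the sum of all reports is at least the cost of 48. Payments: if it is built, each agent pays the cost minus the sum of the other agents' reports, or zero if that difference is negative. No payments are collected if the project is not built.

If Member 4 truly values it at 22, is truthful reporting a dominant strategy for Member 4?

Yes

Check each profile of the others' reports and compare truth against every alternative report.
Others report (2, 22, 24): truth gives 22, best alternative gives 22.
Others report (2, 22, 32): truth gives 22, best alternative gives 22.
Others report (2, 24, 22): truth gives 22, best alternative gives 22.
Others report (2, 24, 24): truth gives 22, best alternative gives 22.
Others report (2, 24, 32): truth gives 22, best alternative gives 22.
Others report (2, 32, 22): truth gives 22, best alternative gives 22.
(Remaining 119 profiles checked similarly; truth is weakly best in each.)
In every case the truthful report is at least as good as any alternative, so it is a dominant strategy.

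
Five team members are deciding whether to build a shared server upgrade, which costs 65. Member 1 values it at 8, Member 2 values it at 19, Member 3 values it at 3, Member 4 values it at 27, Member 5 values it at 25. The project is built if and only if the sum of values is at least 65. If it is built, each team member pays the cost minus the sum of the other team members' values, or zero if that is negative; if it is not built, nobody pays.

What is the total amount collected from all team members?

20

Total value 82 ≥ cost 65, so it is built.
Member 1: others sum to 74; max(0, 65 - 74) = 0.
Member 2: others sum to 63; max(0, 65 - 63) = 2.
Member 3: others sum to 79; max(0, 65 - 79) = 0.
Member 4: others sum to 55; max(0, 65 - 55) = 10.
Member 5: others sum to 57; max(0, 65 - 57) = 8.
Total collected = 0 + 2 + 0 + 10 + 8 = 20.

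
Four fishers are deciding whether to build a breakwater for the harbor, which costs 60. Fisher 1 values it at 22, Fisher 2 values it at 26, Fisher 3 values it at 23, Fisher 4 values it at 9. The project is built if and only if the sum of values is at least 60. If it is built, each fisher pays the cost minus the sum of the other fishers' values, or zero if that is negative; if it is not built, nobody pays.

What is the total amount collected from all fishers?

11

Total value 80 ≥ cost 60, so it is built.
Fisher 1: others sum to 58; max(0, 60 - 58) = 2.
Fisher 2: others sum to 54; max(0, 60 - 54) = 6.
Fisher 3: others sum to 57; max(0, 60 - 57) = 3.
Fisher 4: others sum to 71; max(0, 60 - 71) = 0.
Total collected = 2 + 6 + 3 + 0 = 11.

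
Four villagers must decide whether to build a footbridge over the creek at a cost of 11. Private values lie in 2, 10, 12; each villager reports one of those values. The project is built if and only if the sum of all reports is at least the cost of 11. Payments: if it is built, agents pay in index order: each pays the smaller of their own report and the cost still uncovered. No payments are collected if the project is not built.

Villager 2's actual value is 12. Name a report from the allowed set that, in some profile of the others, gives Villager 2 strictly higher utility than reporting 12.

2

Suppose Villager 1 reports 2, Villager 3 reports 2 and Villager 4 reports 10.
Report 12: project built, pays 9, utility 12 - 9 = 3.
Report 2: project built, pays 2, utility 12 - 2 = 10.
So reporting 2 beats truth here (10 > 3).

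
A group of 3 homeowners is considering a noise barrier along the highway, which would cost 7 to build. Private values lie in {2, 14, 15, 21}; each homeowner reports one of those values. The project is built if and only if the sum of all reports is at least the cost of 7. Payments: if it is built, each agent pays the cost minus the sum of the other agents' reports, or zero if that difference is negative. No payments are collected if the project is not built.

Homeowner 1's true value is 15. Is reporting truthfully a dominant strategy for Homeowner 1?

Check each profile of the others' reports and compare truth against every alternative report.
Others report (2, 14): truth gives 15, best alternative gives 15.
Others report (2, 15): truth gives 15, best alternative gives 15.
Others report (2, 21): truth gives 15, best alternative gives 15.
Others report (14, 2): truth gives 15, best alternative gives 15.
Others report (14, 14): truth gives 15, best alternative gives 15.
Others report (14, 15): truth gives 15, best alternative gives 15.
(Remaining 10 profiles checked similarly; truth is weakly best in each.)
In every case the truthful report is at least as good as any alternative, so it is a dominant strategy.

Yes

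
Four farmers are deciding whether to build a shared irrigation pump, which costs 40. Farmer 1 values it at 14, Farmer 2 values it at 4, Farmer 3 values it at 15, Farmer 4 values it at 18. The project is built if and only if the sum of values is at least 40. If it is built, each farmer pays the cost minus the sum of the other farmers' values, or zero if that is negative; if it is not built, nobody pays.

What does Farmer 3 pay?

4

Total value 51 ≥ cost 40, so the project is built.
The other farmers' values sum to 36.
Cost minus that sum is 40 - 36 = 4.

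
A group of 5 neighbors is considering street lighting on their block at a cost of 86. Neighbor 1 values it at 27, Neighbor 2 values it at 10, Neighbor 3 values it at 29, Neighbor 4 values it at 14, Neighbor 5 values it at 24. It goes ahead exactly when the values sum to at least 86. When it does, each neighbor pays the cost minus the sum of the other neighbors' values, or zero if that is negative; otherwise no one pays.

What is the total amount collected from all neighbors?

26

Total value 104 ≥ cost 86, so it is built.
Neighbor 1: others sum to 77; max(0, 86 - 77) = 9.
Neighbor 2: others sum to 94; max(0, 86 - 94) = 0.
Neighbor 3: others sum to 75; max(0, 86 - 75) = 11.
Neighbor 4: others sum to 90; max(0, 86 - 90) = 0.
Neighbor 5: others sum to 80; max(0, 86 - 80) = 6.
Total collected = 9 + 0 + 11 + 0 + 6 = 26.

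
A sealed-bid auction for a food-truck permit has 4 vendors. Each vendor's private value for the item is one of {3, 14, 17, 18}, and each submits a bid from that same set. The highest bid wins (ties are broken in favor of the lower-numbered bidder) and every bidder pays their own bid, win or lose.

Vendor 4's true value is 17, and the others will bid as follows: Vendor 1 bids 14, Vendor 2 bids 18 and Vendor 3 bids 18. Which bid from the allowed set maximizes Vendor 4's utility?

3

Bid 3: loses but pays 3, utility -3.
Bid 14: loses but pays 14, utility -14.
Bid 17: loses but pays 17, utility -17.
Bid 18: loses but pays 18, utility -18.
The best choice is 3 with utility -3.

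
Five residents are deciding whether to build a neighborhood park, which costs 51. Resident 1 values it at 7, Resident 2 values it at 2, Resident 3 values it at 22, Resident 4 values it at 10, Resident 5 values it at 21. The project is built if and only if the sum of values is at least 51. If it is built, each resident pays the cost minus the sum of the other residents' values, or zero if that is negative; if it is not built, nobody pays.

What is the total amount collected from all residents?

21

Total value 62 ≥ cost 51, so it is built.
Resident 1: others sum to 55; max(0, 51 - 55) = 0.
Resident 2: others sum to 60; max(0, 51 - 60) = 0.
Resident 3: others sum to 40; max(0, 51 - 40) = 11.
Resident 4: others sum to 52; max(0, 51 - 52) = 0.
Resident 5: others sum to 41; max(0, 51 - 41) = 10.
Total collected = 0 + 0 + 11 + 0 + 10 = 21.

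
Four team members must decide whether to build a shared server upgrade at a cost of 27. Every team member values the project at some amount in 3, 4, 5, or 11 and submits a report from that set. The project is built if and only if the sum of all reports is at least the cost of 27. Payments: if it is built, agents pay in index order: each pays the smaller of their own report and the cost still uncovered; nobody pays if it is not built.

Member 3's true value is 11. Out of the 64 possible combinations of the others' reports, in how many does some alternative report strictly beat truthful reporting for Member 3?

Others report (3, 11, 11): truth gives 0; report 3 gives 8 > 0. Violating.
Others report (4, 11, 11): truth gives 0; report 3 gives 8 > 0. Violating.
Others report (5, 11, 11): truth gives 0; report 3 gives 8 > 0. Violating.
Others report (11, 3, 11): truth gives 0; report 3 gives 8 > 0. Violating.
Others report (3, 3, 3): truth gives 0; no alternative beats it.
Others report (3, 3, 4): truth gives 0; no alternative beats it.
(Checking all 64 profiles: 10 have a profitable deviation, 54 do not.)

10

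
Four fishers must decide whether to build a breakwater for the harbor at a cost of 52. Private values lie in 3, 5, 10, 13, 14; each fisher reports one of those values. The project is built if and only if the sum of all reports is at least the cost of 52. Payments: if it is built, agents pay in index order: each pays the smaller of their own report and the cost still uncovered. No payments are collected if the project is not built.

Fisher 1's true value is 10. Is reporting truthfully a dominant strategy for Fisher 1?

Yes

Check each profile of the others' reports and compare truth against every alternative report.
Others report (3, 3, 3): truth gives 0, best alternative gives 0.
Others report (3, 3, 5): truth gives 0, best alternative gives 0.
Others report (3, 3, 10): truth gives 0, best alternative gives 0.
Others report (3, 3, 13): truth gives 0, best alternative gives 0.
Others report (3, 3, 14): truth gives 0, best alternative gives 0.
Others report (3, 5, 3): truth gives 0, best alternative gives 0.
(Remaining 119 profiles checked similarly; truth is weakly best in each.)
In every case the truthful report is at least as good as any alternative, so it is a dominant strategy.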